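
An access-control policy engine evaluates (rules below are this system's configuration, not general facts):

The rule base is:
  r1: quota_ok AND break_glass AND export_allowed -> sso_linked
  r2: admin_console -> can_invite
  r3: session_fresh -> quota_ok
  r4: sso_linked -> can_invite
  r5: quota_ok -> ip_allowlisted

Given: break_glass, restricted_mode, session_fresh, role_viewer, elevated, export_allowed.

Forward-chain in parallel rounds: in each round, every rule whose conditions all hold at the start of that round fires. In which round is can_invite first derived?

3

Round 1: r3 [session_fresh -> quota_ok]. New: quota_ok.
Round 2: r1 [quota_ok AND break_glass AND export_allowed -> sso_linked]; r5 [quota_ok -> ip_allowlisted]. New: sso_linked, ip_allowlisted.
Round 3: r4 [sso_linked -> can_invite]. New: can_invite.
can_invite first appears in round 3.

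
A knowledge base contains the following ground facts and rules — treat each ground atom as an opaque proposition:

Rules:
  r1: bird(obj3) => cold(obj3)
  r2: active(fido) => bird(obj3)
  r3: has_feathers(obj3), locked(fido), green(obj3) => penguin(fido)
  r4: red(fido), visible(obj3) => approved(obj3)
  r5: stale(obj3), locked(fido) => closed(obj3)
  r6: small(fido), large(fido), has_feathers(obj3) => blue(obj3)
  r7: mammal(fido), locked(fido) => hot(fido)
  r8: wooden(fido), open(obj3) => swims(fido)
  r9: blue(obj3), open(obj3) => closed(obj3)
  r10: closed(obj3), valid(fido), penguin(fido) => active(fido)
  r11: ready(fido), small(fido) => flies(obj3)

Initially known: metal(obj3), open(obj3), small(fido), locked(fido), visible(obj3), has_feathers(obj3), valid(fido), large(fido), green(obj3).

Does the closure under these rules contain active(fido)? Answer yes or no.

Round 1: r3 [has_feathers(obj3), locked(fido), green(obj3) => penguin(fido)]; r6 [small(fido), large(fido), has_feathers(obj3) => blue(obj3)]. Adds penguin(fido), blue(obj3).
Round 2: r9 [blue(obj3), open(obj3) => closed(obj3)]. Adds closed(obj3).
Round 3: r10 [closed(obj3), valid(fido), penguin(fido) => active(fido)]. Adds active(fido).
Round 4: r2 [active(fido) => bird(obj3)]. Adds bird(obj3).
Round 5: r1 [bird(obj3) => cold(obj3)]. Adds cold(obj3).
active(fido) appears in round 3, so it is derivable.

yes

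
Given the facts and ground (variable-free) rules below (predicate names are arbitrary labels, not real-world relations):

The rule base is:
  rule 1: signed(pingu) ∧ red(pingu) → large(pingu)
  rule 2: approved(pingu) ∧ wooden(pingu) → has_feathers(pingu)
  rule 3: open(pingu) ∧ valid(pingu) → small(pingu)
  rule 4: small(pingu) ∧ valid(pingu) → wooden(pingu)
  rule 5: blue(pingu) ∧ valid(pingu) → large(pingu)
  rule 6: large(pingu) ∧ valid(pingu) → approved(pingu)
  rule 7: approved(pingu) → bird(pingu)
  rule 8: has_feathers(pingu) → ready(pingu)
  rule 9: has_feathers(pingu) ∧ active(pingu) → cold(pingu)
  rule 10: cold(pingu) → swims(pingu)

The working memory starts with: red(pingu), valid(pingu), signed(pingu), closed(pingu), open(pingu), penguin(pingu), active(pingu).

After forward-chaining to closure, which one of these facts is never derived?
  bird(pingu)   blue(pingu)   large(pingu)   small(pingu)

blue(pingu)

Round 1: rule 1 [signed(pingu) ∧ red(pingu) → large(pingu)]; rule 3 [open(pingu) ∧ valid(pingu) → small(pingu)]. New: large(pingu), small(pingu).
Round 2: rule 4 [small(pingu) ∧ valid(pingu) → wooden(pingu)]; rule 6 [large(pingu) ∧ valid(pingu) → approved(pingu)]. New: wooden(pingu), approved(pingu).
Round 3: rule 2 [approved(pingu) ∧ wooden(pingu) → has_feathers(pingu)]; rule 7 [approved(pingu) → bird(pingu)]. New: has_feathers(pingu), bird(pingu).
Round 4: rule 8 [has_feathers(pingu) → ready(pingu)]; rule 9 [has_feathers(pingu) ∧ active(pingu) → cold(pingu)]. New: ready(pingu), cold(pingu).
Round 5: rule 10 [cold(pingu) → swims(pingu)]. New: swims(pingu).
Derived: small(pingu) (round 1), large(pingu) (round 1), bird(pingu) (round 3). blue(pingu) never appears in any round.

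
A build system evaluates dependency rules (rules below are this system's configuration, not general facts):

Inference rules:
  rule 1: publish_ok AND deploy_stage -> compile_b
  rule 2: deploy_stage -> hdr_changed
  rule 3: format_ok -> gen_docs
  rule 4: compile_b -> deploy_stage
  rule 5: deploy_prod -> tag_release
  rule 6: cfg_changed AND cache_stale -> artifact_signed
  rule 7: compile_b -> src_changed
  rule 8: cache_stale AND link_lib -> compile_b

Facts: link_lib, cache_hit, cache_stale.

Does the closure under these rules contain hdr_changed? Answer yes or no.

yes

[1] rule 8 [cache_stale AND link_lib -> compile_b]. ⇒ new: compile_b.
[2] rule 4 [compile_b -> deploy_stage]; rule 7 [compile_b -> src_changed]. ⇒ new: deploy_stage, src_changed.
[3] rule 2 [deploy_stage -> hdr_changed]. ⇒ new: hdr_changed.
hdr_changed appears in round 3, so it is derivable.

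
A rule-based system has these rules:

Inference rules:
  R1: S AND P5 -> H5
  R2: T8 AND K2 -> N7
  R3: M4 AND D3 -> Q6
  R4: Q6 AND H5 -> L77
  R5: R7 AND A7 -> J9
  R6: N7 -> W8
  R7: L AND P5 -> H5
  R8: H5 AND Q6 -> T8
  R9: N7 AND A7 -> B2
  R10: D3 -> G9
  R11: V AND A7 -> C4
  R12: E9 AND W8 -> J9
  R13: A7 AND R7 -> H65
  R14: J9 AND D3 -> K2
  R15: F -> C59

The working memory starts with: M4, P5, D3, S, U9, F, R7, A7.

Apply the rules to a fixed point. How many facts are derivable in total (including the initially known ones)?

Round 1 — R1, R3, R5, R10, R13, R15, derive H5, Q6, J9, G9, H65, C59.
Round 2 — R4, R8, R14, derive L77, T8, K2.
Round 3 — R2, derive N7.
Round 4 — R6, R9, derive W8, B2.
Closure: {A7, B2, C59, D3, F, G9, H5, H65, J9, K2, L77, M4, N7, P5, Q6, R7, S, T8, U9, W8} — 20 facts.

20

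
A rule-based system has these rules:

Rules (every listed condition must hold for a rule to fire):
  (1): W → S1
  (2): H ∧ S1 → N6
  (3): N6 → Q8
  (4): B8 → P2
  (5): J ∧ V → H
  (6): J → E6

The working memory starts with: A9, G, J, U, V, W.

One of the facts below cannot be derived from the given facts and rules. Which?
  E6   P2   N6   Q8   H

P2

Round 1 — (1), (5), (6), derive S1, H, E6.
Round 2 — (2), derive N6.
Round 3 — (3), derive Q8.
Derived: H (round 1), Q8 (round 3), N6 (round 2), E6 (round 1). P2 never appears in any round.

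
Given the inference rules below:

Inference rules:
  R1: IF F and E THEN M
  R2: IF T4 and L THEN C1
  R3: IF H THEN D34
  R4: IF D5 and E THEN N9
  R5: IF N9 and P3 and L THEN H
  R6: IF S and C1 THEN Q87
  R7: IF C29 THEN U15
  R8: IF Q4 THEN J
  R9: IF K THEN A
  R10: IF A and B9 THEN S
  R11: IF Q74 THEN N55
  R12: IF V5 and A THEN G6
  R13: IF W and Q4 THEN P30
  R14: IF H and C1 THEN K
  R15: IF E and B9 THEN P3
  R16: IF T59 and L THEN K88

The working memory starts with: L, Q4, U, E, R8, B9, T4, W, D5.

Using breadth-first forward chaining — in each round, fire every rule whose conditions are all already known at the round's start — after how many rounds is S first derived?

Round 1 — R2, R4, R8, R13, R15, derive C1, N9, J, P30, P3.
Round 2 — R5, derive H.
Round 3 — R3, R14, derive D34, K.
Round 4 — R9, derive A.
Round 5 — R10, derive S.
S first appears in round 5.

5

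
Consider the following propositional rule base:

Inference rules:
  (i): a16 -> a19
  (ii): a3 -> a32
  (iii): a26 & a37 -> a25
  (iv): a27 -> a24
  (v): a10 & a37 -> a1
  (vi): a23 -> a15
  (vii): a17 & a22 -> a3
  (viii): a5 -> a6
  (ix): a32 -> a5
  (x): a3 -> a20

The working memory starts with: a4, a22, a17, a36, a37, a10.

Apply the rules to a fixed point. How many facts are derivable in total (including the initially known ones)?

12

Round 1: (v) [a10 & a37 -> a1]; (vii) [a17 & a22 -> a3]. Adds a1, a3.
Round 2: (ii) [a3 -> a32]; (x) [a3 -> a20]. Adds a32, a20.
Round 3: (ix) [a32 -> a5]. Adds a5.
Round 4: (viii) [a5 -> a6]. Adds a6.
Closure: {a1, a10, a17, a20, a22, a3, a32, a36, a37, a4, a5, a6} — 12 facts.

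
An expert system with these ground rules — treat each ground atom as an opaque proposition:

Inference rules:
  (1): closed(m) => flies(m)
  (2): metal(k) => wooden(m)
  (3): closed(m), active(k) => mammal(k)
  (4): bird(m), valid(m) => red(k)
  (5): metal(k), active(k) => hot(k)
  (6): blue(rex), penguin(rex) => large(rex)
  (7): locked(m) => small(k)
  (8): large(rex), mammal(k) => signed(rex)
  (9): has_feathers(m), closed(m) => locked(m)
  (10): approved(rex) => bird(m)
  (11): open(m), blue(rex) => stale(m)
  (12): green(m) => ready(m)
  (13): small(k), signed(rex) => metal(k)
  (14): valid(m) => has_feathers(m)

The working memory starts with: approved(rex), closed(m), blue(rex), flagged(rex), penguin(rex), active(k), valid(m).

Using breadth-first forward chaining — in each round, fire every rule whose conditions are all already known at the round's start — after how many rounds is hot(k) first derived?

Round 1: (1) [closed(m) => flies(m)]; (3) [closed(m), active(k) => mammal(k)]; (6) [blue(rex), penguin(rex) => large(rex)]; (10) [approved(rex) => bird(m)]; (14) [valid(m) => has_feathers(m)]. Adds flies(m), mammal(k), large(rex), bird(m), has_feathers(m).
Round 2: (4) [bird(m), valid(m) => red(k)]; (8) [large(rex), mammal(k) => signed(rex)]; (9) [has_feathers(m), closed(m) => locked(m)]. Adds red(k), signed(rex), locked(m).
Round 3: (7) [locked(m) => small(k)]. Adds small(k).
Round 4: (13) [small(k), signed(rex) => metal(k)]. Adds metal(k).
Round 5: (2) [metal(k) => wooden(m)]; (5) [metal(k), active(k) => hot(k)]. Adds wooden(m), hot(k).
hot(k) first appears in round 5.

5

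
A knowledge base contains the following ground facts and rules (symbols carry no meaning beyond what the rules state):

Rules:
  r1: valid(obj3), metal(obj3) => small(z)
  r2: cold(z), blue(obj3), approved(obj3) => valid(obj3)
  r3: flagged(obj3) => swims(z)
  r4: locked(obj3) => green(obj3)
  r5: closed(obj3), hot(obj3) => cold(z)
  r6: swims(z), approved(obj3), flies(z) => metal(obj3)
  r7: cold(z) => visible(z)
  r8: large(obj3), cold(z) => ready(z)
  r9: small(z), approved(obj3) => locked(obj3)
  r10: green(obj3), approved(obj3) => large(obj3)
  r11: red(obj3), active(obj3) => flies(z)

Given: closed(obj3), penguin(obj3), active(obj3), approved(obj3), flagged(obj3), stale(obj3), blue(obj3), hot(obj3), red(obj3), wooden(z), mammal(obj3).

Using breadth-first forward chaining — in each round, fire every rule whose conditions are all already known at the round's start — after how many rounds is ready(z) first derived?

7

Round 1 — r3, r5, r11, derive swims(z), cold(z), flies(z).
Round 2 — r2, r6, r7, derive valid(obj3), metal(obj3), visible(z).
Round 3 — r1, derive small(z).
Round 4 — r9, derive locked(obj3).
Round 5 — r4, derive green(obj3).
Round 6 — r10, derive large(obj3).
Round 7 — r8, derive ready(z).
ready(z) first appears in round 7.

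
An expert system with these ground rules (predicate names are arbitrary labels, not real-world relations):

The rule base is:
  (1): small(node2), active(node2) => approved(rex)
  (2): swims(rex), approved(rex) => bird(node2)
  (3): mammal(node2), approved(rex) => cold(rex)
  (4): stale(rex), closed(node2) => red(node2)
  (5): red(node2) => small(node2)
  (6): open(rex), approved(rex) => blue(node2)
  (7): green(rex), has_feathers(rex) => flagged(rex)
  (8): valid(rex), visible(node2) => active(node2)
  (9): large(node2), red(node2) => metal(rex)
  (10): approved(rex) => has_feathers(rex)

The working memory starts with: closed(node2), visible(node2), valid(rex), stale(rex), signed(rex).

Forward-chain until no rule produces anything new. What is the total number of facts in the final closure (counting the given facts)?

10

Round 1 — (4), (8), derive red(node2), active(node2).
Round 2 — (5), derive small(node2).
Round 3 — (1), derive approved(rex).
Round 4 — (10), derive has_feathers(rex).
Closure: {active(node2), approved(rex), closed(node2), has_feathers(rex), red(node2), signed(rex), small(node2), stale(rex), valid(rex), visible(node2)} — 10 facts.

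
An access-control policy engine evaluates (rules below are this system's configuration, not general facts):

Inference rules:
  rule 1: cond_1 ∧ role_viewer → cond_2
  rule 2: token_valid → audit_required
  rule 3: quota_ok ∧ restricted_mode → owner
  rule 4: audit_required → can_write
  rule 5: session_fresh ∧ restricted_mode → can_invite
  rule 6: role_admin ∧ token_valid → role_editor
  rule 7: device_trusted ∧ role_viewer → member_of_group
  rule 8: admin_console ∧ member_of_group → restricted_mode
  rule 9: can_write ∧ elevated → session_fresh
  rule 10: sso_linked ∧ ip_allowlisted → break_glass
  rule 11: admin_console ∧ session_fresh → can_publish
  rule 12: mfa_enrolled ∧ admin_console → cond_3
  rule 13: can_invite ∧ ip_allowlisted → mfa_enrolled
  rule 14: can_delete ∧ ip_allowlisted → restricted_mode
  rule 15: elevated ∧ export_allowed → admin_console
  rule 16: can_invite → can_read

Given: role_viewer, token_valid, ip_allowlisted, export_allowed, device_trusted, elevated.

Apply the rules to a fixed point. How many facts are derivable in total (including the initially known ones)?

17

Round 1: rule 2 [token_valid → audit_required]; rule 7 [device_trusted ∧ role_viewer → member_of_group]; rule 15 [elevated ∧ export_allowed → admin_console]. New: audit_required, member_of_group, admin_console.
Round 2: rule 4 [audit_required → can_write]; rule 8 [admin_console ∧ member_of_group → restricted_mode]. New: can_write, restricted_mode.
Round 3: rule 9 [can_write ∧ elevated → session_fresh]. New: session_fresh.
Round 4: rule 5 [session_fresh ∧ restricted_mode → can_invite]; rule 11 [admin_console ∧ session_fresh → can_publish]. New: can_invite, can_publish.
Round 5: rule 13 [can_invite ∧ ip_allowlisted → mfa_enrolled]; rule 16 [can_invite → can_read]. New: mfa_enrolled, can_read.
Round 6: rule 12 [mfa_enrolled ∧ admin_console → cond_3]. New: cond_3.
Closure: {admin_console, audit_required, can_invite, can_publish, can_read, can_write, cond_3, device_trusted, elevated, export_allowed, ip_allowlisted, member_of_group, mfa_enrolled, restricted_mode, role_viewer, session_fresh, token_valid} — 17 facts.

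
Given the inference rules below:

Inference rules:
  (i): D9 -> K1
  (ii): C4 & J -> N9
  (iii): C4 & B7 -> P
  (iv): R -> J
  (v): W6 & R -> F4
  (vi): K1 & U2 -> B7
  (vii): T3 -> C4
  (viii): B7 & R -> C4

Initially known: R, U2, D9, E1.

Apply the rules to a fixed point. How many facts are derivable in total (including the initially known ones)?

10

Round 1: (i) [D9 -> K1]; (iv) [R -> J]. Adds K1, J.
Round 2: (vi) [K1 & U2 -> B7]. Adds B7.
Round 3: (viii) [B7 & R -> C4]. Adds C4.
Round 4: (ii) [C4 & J -> N9]; (iii) [C4 & B7 -> P]. Adds N9, P.
Closure: {B7, C4, D9, E1, J, K1, N9, P, R, U2} — 10 facts.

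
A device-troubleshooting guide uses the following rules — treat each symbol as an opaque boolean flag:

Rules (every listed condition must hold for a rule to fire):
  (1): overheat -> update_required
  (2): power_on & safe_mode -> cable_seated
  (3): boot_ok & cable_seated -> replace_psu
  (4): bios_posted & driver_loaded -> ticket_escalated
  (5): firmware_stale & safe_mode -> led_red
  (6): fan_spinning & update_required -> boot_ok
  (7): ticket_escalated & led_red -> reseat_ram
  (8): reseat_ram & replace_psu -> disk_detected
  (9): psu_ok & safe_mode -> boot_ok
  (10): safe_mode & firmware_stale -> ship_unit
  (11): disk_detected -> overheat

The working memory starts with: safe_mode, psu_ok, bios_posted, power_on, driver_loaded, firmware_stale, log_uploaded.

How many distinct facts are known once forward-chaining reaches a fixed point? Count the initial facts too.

Round 1 — (2), (4), (5), (9), (10), derive cable_seated, ticket_escalated, led_red, boot_ok, ship_unit.
Round 2 — (3), (7), derive replace_psu, reseat_ram.
Round 3 — (8), derive disk_detected.
Round 4 — (11), derive overheat.
Round 5 — (1), derive update_required.
Closure: {bios_posted, boot_ok, cable_seated, disk_detected, driver_loaded, firmware_stale, led_red, log_uploaded, overheat, power_on, psu_ok, replace_psu, reseat_ram, safe_mode, ship_unit, ticket_escalated, update_required} — 17 facts.

17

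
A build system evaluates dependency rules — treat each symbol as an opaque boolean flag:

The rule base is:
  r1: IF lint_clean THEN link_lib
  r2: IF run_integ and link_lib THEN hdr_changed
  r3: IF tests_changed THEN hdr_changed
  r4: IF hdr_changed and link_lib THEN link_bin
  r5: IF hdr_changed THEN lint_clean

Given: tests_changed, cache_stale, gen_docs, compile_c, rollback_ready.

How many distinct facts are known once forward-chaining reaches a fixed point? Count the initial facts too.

9

Round 1 fires r3, giving hdr_changed.
Round 2 fires r5, giving lint_clean.
Round 3 fires r1, giving link_lib.
Round 4 fires r4, giving link_bin.
Closure: {cache_stale, compile_c, gen_docs, hdr_changed, link_bin, link_lib, lint_clean, rollback_ready, tests_changed} — 9 facts.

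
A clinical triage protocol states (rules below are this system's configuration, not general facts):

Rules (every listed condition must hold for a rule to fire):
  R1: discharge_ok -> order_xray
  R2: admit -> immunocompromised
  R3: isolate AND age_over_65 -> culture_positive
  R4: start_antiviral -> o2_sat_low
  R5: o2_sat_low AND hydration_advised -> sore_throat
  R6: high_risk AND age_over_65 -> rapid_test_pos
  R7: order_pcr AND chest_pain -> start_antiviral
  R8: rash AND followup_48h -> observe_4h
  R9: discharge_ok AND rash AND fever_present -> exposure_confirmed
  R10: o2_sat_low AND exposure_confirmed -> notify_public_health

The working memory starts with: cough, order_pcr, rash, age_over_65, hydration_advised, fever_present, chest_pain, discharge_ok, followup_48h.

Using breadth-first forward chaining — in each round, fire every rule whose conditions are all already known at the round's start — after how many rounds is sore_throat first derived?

Round 1: R1 [discharge_ok -> order_xray]; R7 [order_pcr AND chest_pain -> start_antiviral]; R8 [rash AND followup_48h -> observe_4h]; R9 [discharge_ok AND rash AND fever_present -> exposure_confirmed]. Adds order_xray, start_antiviral, observe_4h, exposure_confirmed.
Round 2: R4 [start_antiviral -> o2_sat_low]. Adds o2_sat_low.
Round 3: R5 [o2_sat_low AND hydration_advised -> sore_throat]; R10 [o2_sat_low AND exposure_confirmed -> notify_public_health]. Adds sore_throat, notify_public_health.
sore_throat first appears in round 3.

3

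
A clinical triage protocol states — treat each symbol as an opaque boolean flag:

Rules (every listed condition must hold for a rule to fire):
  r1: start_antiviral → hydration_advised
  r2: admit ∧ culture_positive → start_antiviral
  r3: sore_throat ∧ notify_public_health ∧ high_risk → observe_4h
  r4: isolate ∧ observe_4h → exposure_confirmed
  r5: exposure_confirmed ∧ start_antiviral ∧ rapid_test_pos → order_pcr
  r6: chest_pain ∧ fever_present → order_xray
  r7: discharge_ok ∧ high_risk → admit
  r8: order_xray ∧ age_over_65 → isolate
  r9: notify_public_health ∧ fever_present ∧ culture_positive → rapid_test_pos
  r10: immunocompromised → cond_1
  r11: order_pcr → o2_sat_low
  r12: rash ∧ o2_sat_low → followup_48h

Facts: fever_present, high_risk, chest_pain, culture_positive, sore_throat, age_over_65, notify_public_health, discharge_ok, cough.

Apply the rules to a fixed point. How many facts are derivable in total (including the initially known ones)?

19

[1] r3 [sore_throat ∧ notify_public_health ∧ high_risk → observe_4h]; r6 [chest_pain ∧ fever_present → order_xray]; r7 [discharge_ok ∧ high_risk → admit]; r9 [notify_public_health ∧ fever_present ∧ culture_positive → rapid_test_pos]. ⇒ new: observe_4h, order_xray, admit, rapid_test_pos.
[2] r2 [admit ∧ culture_positive → start_antiviral]; r8 [order_xray ∧ age_over_65 → isolate]. ⇒ new: start_antiviral, isolate.
[3] r1 [start_antiviral → hydration_advised]; r4 [isolate ∧ observe_4h → exposure_confirmed]. ⇒ new: hydration_advised, exposure_confirmed.
[4] r5 [exposure_confirmed ∧ start_antiviral ∧ rapid_test_pos → order_pcr]. ⇒ new: order_pcr.
[5] r11 [order_pcr → o2_sat_low]. ⇒ new: o2_sat_low.
Closure: {admit, age_over_65, chest_pain, cough, culture_positive, discharge_ok, exposure_confirmed, fever_present, high_risk, hydration_advised, isolate, notify_public_health, o2_sat_low, observe_4h, order_pcr, order_xray, rapid_test_pos, sore_throat, start_antiviral} — 19 facts.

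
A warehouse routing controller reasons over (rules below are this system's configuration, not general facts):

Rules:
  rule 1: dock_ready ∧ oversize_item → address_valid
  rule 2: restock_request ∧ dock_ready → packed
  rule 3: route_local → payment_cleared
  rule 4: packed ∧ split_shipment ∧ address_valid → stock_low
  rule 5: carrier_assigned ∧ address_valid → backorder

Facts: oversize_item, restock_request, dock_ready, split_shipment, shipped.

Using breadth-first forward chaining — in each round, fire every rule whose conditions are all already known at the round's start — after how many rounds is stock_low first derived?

Round 1 — rule 1, rule 2, derive address_valid, packed.
Round 2 — rule 4, derive stock_low.
stock_low first appears in round 2.

2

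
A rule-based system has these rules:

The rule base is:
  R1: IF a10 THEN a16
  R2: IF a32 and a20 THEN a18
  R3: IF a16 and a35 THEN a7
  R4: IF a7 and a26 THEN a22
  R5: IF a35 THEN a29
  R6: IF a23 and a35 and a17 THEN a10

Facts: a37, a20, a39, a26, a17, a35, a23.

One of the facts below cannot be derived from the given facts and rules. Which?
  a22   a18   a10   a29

a18

[1] R5 [IF a35 THEN a29]; R6 [IF a23 and a35 and a17 THEN a10]. ⇒ new: a29, a10.
[2] R1 [IF a10 THEN a16]. ⇒ new: a16.
[3] R3 [IF a16 and a35 THEN a7]. ⇒ new: a7.
[4] R4 [IF a7 and a26 THEN a22]. ⇒ new: a22.
Derived: a22 (round 4), a29 (round 1), a10 (round 1). a18 never appears in any round.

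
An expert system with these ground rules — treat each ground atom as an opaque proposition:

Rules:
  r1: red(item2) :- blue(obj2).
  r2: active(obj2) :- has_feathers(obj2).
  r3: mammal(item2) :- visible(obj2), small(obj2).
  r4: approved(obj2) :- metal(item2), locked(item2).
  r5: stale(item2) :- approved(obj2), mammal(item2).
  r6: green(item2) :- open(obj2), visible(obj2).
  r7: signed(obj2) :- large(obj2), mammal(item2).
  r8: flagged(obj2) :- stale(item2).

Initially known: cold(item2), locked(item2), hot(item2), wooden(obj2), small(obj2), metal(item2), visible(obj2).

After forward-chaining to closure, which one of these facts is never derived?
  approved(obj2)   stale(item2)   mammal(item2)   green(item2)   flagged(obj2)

green(item2)

Round 1: r3 [mammal(item2) :- visible(obj2), small(obj2).]; r4 [approved(obj2) :- metal(item2), locked(item2).]. Adds mammal(item2), approved(obj2).
Round 2: r5 [stale(item2) :- approved(obj2), mammal(item2).]. Adds stale(item2).
Round 3: r8 [flagged(obj2) :- stale(item2).]. Adds flagged(obj2).
Derived: flagged(obj2) (round 3), stale(item2) (round 2), mammal(item2) (round 1), approved(obj2) (round 1). green(item2) never appears in any round.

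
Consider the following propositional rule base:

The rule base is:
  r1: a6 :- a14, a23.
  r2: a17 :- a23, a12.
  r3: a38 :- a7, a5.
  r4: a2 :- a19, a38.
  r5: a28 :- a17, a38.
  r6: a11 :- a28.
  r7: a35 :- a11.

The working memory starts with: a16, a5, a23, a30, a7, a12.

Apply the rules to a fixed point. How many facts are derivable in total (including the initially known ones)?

Round 1 fires r2, r3, giving a17, a38.
Round 2 fires r5, giving a28.
Round 3 fires r6, giving a11.
Round 4 fires r7, giving a35.
Closure: {a11, a12, a16, a17, a23, a28, a30, a35, a38, a5, a7} — 11 facts.

11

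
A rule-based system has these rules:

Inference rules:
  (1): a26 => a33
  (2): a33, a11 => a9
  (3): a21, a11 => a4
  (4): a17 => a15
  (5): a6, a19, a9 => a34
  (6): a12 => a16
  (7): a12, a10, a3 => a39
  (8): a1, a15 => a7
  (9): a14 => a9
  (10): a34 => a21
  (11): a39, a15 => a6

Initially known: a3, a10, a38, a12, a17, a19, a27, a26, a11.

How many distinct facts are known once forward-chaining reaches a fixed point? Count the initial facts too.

Round 1: (1) [a26 => a33]; (4) [a17 => a15]; (6) [a12 => a16]; (7) [a12, a10, a3 => a39]. Adds a33, a15, a16, a39.
Round 2: (2) [a33, a11 => a9]; (11) [a39, a15 => a6]. Adds a9, a6.
Round 3: (5) [a6, a19, a9 => a34]. Adds a34.
Round 4: (10) [a34 => a21]. Adds a21.
Round 5: (3) [a21, a11 => a4]. Adds a4.
Closure: {a10, a11, a12, a15, a16, a17, a19, a21, a26, a27, a3, a33, a34, a38, a39, a4, a6, a9} — 18 facts.

18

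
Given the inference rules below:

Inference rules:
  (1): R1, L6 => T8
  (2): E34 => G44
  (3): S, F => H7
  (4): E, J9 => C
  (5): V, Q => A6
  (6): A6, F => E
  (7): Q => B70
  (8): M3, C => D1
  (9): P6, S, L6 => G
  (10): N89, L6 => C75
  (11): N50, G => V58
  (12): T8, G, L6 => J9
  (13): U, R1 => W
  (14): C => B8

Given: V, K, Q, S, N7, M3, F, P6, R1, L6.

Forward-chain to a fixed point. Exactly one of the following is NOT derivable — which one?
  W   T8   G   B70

W

Round 1: (1) [R1, L6 => T8]; (3) [S, F => H7]; (5) [V, Q => A6]; (7) [Q => B70]; (9) [P6, S, L6 => G]. New: T8, H7, A6, B70, G.
Round 2: (6) [A6, F => E]; (12) [T8, G, L6 => J9]. New: E, J9.
Round 3: (4) [E, J9 => C]. New: C.
Round 4: (8) [M3, C => D1]; (14) [C => B8]. New: D1, B8.
Derived: G (round 1), T8 (round 1), B70 (round 1). W never appears in any round.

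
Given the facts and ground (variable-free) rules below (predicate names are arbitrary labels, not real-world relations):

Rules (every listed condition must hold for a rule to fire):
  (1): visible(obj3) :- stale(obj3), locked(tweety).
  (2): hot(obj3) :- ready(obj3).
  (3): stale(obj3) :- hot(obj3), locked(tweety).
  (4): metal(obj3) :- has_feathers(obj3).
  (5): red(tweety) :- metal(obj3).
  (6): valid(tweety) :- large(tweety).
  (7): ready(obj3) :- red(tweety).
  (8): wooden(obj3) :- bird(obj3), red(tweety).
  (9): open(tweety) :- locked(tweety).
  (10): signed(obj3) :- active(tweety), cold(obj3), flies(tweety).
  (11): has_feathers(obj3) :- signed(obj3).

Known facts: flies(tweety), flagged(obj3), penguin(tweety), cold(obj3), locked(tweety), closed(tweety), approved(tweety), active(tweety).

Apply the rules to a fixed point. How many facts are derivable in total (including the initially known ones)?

Round 1: (9) [open(tweety) :- locked(tweety).]; (10) [signed(obj3) :- active(tweety), cold(obj3), flies(tweety).]. Adds open(tweety), signed(obj3).
Round 2: (11) [has_feathers(obj3) :- signed(obj3).]. Adds has_feathers(obj3).
Round 3: (4) [metal(obj3) :- has_feathers(obj3).]. Adds metal(obj3).
Round 4: (5) [red(tweety) :- metal(obj3).]. Adds red(tweety).
Round 5: (7) [ready(obj3) :- red(tweety).]. Adds ready(obj3).
Round 6: (2) [hot(obj3) :- ready(obj3).]. Adds hot(obj3).
Round 7: (3) [stale(obj3) :- hot(obj3), locked(tweety).]. Adds stale(obj3).
Round 8: (1) [visible(obj3) :- stale(obj3), locked(tweety).]. Adds visible(obj3).
Closure: {active(tweety), approved(tweety), closed(tweety), cold(obj3), flagged(obj3), flies(tweety), has_feathers(obj3), hot(obj3), locked(tweety), metal(obj3), open(tweety), penguin(tweety), ready(obj3), red(tweety), signed(obj3), stale(obj3), visible(obj3)} — 17 facts.

17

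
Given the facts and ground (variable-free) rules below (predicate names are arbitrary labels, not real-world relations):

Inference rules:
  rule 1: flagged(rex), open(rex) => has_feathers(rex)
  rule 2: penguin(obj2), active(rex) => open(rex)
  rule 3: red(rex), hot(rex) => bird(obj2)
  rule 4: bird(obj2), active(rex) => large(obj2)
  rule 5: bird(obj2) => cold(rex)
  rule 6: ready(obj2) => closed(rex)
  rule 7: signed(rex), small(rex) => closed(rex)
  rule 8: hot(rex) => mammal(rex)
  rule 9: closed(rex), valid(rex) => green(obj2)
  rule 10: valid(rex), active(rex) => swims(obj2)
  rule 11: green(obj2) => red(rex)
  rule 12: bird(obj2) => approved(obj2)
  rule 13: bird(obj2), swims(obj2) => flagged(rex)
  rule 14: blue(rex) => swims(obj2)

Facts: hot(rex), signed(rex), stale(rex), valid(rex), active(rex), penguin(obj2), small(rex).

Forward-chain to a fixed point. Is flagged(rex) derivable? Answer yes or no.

Round 1: rule 2 [penguin(obj2), active(rex) => open(rex)]; rule 7 [signed(rex), small(rex) => closed(rex)]; rule 8 [hot(rex) => mammal(rex)]; rule 10 [valid(rex), active(rex) => swims(obj2)]. Adds open(rex), closed(rex), mammal(rex), swims(obj2).
Round 2: rule 9 [closed(rex), valid(rex) => green(obj2)]. Adds green(obj2).
Round 3: rule 11 [green(obj2) => red(rex)]. Adds red(rex).
Round 4: rule 3 [red(rex), hot(rex) => bird(obj2)]. Adds bird(obj2).
Round 5: rule 4 [bird(obj2), active(rex) => large(obj2)]; rule 5 [bird(obj2) => cold(rex)]; rule 12 [bird(obj2) => approved(obj2)]; rule 13 [bird(obj2), swims(obj2) => flagged(rex)]. Adds large(obj2), cold(rex), approved(obj2), flagged(rex).
Round 6: rule 1 [flagged(rex), open(rex) => has_feathers(rex)]. Adds has_feathers(rex).
flagged(rex) appears in round 5, so it is derivable.

yes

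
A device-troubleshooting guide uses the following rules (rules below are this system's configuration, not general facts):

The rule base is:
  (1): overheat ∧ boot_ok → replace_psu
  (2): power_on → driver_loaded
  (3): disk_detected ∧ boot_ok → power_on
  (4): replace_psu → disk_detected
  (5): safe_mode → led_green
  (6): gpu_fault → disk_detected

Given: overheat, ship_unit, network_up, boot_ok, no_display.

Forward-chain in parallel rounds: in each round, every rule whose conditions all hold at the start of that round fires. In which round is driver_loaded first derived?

Round 1 fires (1), giving replace_psu.
Round 2 fires (4), giving disk_detected.
Round 3 fires (3), giving power_on.
Round 4 fires (2), giving driver_loaded.
driver_loaded first appears in round 4.

4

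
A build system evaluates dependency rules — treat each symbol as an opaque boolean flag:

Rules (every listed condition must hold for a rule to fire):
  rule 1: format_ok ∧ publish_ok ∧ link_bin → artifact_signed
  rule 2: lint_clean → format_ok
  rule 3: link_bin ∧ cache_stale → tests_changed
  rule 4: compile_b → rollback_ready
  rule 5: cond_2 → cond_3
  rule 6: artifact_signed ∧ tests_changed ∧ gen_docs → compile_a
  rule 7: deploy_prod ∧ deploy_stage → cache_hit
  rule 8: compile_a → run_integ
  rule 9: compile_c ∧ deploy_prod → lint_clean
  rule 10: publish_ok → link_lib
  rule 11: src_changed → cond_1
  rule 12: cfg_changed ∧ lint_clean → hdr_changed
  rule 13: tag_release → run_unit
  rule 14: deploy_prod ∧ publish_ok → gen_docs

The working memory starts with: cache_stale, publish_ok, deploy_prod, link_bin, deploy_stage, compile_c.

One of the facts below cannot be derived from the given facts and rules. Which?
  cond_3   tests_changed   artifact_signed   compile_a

Round 1: rule 3 [link_bin ∧ cache_stale → tests_changed]; rule 7 [deploy_prod ∧ deploy_stage → cache_hit]; rule 9 [compile_c ∧ deploy_prod → lint_clean]; rule 10 [publish_ok → link_lib]; rule 14 [deploy_prod ∧ publish_ok → gen_docs]. New: tests_changed, cache_hit, lint_clean, link_lib, gen_docs.
Round 2: rule 2 [lint_clean → format_ok]. New: format_ok.
Round 3: rule 1 [format_ok ∧ publish_ok ∧ link_bin → artifact_signed]. New: artifact_signed.
Round 4: rule 6 [artifact_signed ∧ tests_changed ∧ gen_docs → compile_a]. New: compile_a.
Round 5: rule 8 [compile_a → run_integ]. New: run_integ.
Derived: tests_changed (round 1), artifact_signed (round 3), compile_a (round 4). cond_3 never appears in any round.

cond_3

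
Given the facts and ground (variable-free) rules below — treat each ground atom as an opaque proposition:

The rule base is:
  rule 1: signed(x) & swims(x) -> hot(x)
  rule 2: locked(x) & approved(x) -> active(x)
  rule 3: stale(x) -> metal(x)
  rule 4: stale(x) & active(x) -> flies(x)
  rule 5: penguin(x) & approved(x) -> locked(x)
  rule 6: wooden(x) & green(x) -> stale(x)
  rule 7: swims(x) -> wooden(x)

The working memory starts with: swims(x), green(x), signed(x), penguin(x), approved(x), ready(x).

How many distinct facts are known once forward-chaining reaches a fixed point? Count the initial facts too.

[1] rule 1 [signed(x) & swims(x) -> hot(x)]; rule 5 [penguin(x) & approved(x) -> locked(x)]; rule 7 [swims(x) -> wooden(x)]. ⇒ new: hot(x), locked(x), wooden(x).
[2] rule 2 [locked(x) & approved(x) -> active(x)]; rule 6 [wooden(x) & green(x) -> stale(x)]. ⇒ new: active(x), stale(x).
[3] rule 3 [stale(x) -> metal(x)]; rule 4 [stale(x) & active(x) -> flies(x)]. ⇒ new: metal(x), flies(x).
Closure: {active(x), approved(x), flies(x), green(x), hot(x), locked(x), metal(x), penguin(x), ready(x), signed(x), stale(x), swims(x), wooden(x)} — 13 facts.

13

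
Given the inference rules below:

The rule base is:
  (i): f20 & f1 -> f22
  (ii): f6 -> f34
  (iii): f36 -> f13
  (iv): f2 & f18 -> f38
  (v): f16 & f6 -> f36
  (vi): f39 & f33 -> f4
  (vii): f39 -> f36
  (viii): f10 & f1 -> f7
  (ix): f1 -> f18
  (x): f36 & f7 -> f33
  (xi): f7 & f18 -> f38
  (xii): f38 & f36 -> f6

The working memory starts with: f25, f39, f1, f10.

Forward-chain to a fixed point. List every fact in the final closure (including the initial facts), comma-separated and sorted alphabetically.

Round 1 — (vii), (viii), (ix), derive f36, f7, f18.
Round 2 — (iii), (x), (xi), derive f13, f33, f38.
Round 3 — (vi), (xii), derive f4, f6.
Round 4 — (ii), derive f34.

f1, f10, f13, f18, f25, f33, f34, f36, f38, f39, f4, f6, f7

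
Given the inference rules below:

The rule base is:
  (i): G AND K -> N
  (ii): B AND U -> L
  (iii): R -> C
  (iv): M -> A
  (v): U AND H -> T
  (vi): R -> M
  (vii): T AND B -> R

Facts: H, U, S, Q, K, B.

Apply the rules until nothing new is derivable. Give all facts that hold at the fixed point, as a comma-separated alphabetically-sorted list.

Round 1 fires (ii), (v), giving L, T.
Round 2 fires (vii), giving R.
Round 3 fires (iii), (vi), giving C, M.
Round 4 fires (iv), giving A.

A, B, C, H, K, L, M, Q, R, S, T, U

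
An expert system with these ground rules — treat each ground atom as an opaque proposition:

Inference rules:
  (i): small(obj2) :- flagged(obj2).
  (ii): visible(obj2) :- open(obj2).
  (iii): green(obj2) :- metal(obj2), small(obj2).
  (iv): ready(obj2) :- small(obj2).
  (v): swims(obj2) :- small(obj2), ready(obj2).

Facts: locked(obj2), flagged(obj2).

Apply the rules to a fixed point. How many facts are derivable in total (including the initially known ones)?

5

Round 1 fires (i), giving small(obj2).
Round 2 fires (iv), giving ready(obj2).
Round 3 fires (v), giving swims(obj2).
Closure: {flagged(obj2), locked(obj2), ready(obj2), small(obj2), swims(obj2)} — 5 facts.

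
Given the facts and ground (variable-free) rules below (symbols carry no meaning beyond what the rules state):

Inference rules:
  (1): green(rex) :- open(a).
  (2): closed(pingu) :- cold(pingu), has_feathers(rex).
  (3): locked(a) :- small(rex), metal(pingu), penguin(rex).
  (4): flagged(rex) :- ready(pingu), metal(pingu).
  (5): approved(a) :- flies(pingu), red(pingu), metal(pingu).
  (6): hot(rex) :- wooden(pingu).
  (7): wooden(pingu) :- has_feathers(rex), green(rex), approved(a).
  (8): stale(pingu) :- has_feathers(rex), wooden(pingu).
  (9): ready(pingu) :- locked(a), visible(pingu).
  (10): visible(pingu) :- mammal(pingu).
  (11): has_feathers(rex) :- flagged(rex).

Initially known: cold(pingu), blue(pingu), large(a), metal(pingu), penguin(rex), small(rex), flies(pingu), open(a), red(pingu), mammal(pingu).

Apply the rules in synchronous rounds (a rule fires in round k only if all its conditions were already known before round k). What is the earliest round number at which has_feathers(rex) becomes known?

4

Round 1 fires (1), (3), (5), (10), giving green(rex), locked(a), approved(a), visible(pingu).
Round 2 fires (9), giving ready(pingu).
Round 3 fires (4), giving flagged(rex).
Round 4 fires (11), giving has_feathers(rex).
has_feathers(rex) first appears in round 4.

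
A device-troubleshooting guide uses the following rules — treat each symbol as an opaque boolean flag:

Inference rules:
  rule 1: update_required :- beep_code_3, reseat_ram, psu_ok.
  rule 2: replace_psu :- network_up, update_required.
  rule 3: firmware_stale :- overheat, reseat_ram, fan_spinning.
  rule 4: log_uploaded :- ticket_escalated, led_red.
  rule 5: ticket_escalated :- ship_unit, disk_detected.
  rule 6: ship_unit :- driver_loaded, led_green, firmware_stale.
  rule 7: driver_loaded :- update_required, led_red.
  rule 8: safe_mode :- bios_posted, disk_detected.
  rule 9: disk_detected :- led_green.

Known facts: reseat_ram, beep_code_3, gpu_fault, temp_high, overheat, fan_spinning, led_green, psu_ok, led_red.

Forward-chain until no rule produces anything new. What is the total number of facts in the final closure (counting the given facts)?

16

Round 1: rule 1 [update_required :- beep_code_3, reseat_ram, psu_ok.]; rule 3 [firmware_stale :- overheat, reseat_ram, fan_spinning.]; rule 9 [disk_detected :- led_green.]. Adds update_required, firmware_stale, disk_detected.
Round 2: rule 7 [driver_loaded :- update_required, led_red.]. Adds driver_loaded.
Round 3: rule 6 [ship_unit :- driver_loaded, led_green, firmware_stale.]. Adds ship_unit.
Round 4: rule 5 [ticket_escalated :- ship_unit, disk_detected.]. Adds ticket_escalated.
Round 5: rule 4 [log_uploaded :- ticket_escalated, led_red.]. Adds log_uploaded.
Closure: {beep_code_3, disk_detected, driver_loaded, fan_spinning, firmware_stale, gpu_fault, led_green, led_red, log_uploaded, overheat, psu_ok, reseat_ram, ship_unit, temp_high, ticket_escalated, update_required} — 16 facts.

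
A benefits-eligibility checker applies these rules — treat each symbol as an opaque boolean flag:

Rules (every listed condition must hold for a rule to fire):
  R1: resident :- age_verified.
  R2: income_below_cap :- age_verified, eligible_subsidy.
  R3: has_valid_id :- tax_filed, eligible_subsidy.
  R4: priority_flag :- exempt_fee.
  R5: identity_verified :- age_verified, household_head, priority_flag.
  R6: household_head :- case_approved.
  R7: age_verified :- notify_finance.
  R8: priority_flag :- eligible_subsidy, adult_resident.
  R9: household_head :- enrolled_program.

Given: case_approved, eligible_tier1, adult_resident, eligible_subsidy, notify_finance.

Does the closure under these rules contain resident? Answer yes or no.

Round 1 — R6, R7, R8, derive household_head, age_verified, priority_flag.
Round 2 — R1, R2, R5, derive resident, income_below_cap, identity_verified.
resident appears in round 2, so it is derivable.

yes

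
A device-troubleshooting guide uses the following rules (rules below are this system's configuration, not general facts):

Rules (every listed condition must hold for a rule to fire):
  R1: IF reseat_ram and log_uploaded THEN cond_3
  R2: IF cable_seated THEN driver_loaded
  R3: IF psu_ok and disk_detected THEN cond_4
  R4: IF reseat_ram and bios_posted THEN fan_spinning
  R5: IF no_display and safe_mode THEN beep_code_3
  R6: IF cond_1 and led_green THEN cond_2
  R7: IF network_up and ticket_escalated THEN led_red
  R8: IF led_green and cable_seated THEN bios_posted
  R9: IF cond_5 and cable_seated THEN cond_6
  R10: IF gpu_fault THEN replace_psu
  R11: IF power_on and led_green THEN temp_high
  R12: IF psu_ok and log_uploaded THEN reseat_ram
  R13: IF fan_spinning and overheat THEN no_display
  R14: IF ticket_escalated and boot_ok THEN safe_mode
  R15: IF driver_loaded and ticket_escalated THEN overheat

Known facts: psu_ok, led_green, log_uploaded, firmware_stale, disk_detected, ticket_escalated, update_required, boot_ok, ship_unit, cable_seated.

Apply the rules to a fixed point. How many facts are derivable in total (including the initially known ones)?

Round 1: R2 [IF cable_seated THEN driver_loaded]; R3 [IF psu_ok and disk_detected THEN cond_4]; R8 [IF led_green and cable_seated THEN bios_posted]; R12 [IF psu_ok and log_uploaded THEN reseat_ram]; R14 [IF ticket_escalated and boot_ok THEN safe_mode]. Adds driver_loaded, cond_4, bios_posted, reseat_ram, safe_mode.
Round 2: R1 [IF reseat_ram and log_uploaded THEN cond_3]; R4 [IF reseat_ram and bios_posted THEN fan_spinning]; R15 [IF driver_loaded and ticket_escalated THEN overheat]. Adds cond_3, fan_spinning, overheat.
Round 3: R13 [IF fan_spinning and overheat THEN no_display]. Adds no_display.
Round 4: R5 [IF no_display and safe_mode THEN beep_code_3]. Adds beep_code_3.
Closure: {beep_code_3, bios_posted, boot_ok, cable_seated, cond_3, cond_4, disk_detected, driver_loaded, fan_spinning, firmware_stale, led_green, log_uploaded, no_display, overheat, psu_ok, reseat_ram, safe_mode, ship_unit, ticket_escalated, update_required} — 20 facts.

20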